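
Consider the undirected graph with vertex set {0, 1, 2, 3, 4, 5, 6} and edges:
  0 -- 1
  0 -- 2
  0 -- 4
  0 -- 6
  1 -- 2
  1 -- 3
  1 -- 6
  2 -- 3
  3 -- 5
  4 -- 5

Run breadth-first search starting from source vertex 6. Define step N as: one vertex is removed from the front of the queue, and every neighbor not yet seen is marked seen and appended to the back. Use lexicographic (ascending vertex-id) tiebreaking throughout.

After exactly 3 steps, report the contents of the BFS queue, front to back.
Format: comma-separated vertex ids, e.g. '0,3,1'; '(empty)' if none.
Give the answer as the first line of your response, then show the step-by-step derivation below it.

2,4,3

step 1: dequeue 6; queue=[0,1]; order=6
step 2: dequeue 0; queue=[1,2,4]; order=6,0
step 3: dequeue 1; queue=[2,4,3]; order=6,0,1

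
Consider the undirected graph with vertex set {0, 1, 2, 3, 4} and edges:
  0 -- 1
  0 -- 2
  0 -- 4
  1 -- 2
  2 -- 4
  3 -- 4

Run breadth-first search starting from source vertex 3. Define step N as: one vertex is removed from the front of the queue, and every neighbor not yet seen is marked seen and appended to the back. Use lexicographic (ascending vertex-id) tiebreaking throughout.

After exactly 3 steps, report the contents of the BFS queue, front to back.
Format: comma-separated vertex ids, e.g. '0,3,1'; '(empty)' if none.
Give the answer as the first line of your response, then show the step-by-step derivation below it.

2,1

step 1: dequeue 3; queue=[4]; order=3
step 2: dequeue 4; queue=[0,2]; order=3,4
step 3: dequeue 0; queue=[2,1]; order=3,4,0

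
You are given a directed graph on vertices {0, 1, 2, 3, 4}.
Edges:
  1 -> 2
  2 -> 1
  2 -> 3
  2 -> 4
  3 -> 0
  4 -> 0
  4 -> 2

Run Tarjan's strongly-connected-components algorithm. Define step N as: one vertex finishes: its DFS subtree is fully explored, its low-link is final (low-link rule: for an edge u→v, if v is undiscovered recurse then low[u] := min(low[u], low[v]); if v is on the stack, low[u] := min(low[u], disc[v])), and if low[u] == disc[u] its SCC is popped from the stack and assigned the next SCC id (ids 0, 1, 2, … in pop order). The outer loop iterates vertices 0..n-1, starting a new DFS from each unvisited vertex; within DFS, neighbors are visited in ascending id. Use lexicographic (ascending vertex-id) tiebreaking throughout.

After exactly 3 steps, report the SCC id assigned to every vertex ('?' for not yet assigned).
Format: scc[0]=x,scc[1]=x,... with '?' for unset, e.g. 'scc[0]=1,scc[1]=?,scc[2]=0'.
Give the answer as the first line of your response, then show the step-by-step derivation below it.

scc[0]=0,scc[1]=?,scc[2]=?,scc[3]=1,scc[4]=?

step 1: low=(low[0]=0,low[1]=?,low[2]=?,low[3]=?,low[4]=?); scc=(scc[0]=0,scc[1]=?,scc[2]=?,scc[3]=?,scc[4]=?)
step 2: low=(low[0]=0,low[1]=1,low[2]=1,low[3]=3,low[4]=?); scc=(scc[0]=0,scc[1]=?,scc[2]=?,scc[3]=1,scc[4]=?)
step 3: low=(low[0]=0,low[1]=1,low[2]=1,low[3]=3,low[4]=2); scc=(scc[0]=0,scc[1]=?,scc[2]=?,scc[3]=1,scc[4]=?)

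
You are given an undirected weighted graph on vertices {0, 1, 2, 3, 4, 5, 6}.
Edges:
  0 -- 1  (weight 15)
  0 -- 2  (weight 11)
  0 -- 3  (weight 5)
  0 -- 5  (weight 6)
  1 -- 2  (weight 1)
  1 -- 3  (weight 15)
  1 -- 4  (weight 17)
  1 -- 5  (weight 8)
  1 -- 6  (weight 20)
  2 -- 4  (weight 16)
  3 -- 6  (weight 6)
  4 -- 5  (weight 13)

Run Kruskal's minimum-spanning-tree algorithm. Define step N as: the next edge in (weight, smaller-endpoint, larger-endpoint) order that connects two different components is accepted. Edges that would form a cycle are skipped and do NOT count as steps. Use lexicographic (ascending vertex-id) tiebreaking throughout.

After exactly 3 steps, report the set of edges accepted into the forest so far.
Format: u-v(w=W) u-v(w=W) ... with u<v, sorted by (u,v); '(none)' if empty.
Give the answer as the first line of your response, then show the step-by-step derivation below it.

0-3(w=5) 0-5(w=6) 1-2(w=1)

step 1: add edge 1-2 (w=1); MST = {1-2(w=1)}
step 2: add edge 0-3 (w=5); MST = {0-3(w=5) 1-2(w=1)}
step 3: add edge 0-5 (w=6); MST = {0-3(w=5) 0-5(w=6) 1-2(w=1)}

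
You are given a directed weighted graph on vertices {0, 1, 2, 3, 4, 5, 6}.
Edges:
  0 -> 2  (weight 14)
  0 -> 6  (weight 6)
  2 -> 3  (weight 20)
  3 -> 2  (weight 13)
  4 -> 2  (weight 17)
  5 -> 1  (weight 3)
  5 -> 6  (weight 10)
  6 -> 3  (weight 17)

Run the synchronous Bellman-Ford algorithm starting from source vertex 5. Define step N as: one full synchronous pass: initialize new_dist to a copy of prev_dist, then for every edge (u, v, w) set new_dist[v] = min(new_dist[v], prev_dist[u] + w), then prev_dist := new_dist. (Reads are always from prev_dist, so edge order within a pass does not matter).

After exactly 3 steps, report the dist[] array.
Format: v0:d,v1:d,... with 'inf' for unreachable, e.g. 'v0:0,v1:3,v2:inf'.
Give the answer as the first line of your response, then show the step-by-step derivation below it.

v0:inf,v1:3,v2:40,v3:27,v4:inf,v5:0,v6:10

step 1: dist = v0:inf,v1:3,v2:inf,v3:inf,v4:inf,v5:0,v6:10
step 2: dist = v0:inf,v1:3,v2:inf,v3:27,v4:inf,v5:0,v6:10
step 3: dist = v0:inf,v1:3,v2:40,v3:27,v4:inf,v5:0,v6:10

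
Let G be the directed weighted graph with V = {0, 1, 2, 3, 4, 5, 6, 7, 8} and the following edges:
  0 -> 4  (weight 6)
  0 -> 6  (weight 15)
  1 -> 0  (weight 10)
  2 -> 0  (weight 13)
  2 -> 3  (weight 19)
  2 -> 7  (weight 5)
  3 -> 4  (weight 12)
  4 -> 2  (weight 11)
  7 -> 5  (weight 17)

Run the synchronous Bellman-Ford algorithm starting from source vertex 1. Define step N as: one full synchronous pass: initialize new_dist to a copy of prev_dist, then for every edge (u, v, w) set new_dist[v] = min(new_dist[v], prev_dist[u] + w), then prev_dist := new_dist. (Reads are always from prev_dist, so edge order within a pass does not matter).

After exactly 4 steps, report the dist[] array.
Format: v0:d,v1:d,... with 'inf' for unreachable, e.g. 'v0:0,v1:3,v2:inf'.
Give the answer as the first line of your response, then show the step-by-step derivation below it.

v0:10,v1:0,v2:27,v3:46,v4:16,v5:inf,v6:25,v7:32,v8:inf

step 1: dist = v0:10,v1:0,v2:inf,v3:inf,v4:inf,v5:inf,v6:inf,v7:inf,v8:inf
step 2: dist = v0:10,v1:0,v2:inf,v3:inf,v4:16,v5:inf,v6:25,v7:inf,v8:inf
step 3: dist = v0:10,v1:0,v2:27,v3:inf,v4:16,v5:inf,v6:25,v7:inf,v8:inf
step 4: dist = v0:10,v1:0,v2:27,v3:46,v4:16,v5:inf,v6:25,v7:32,v8:inf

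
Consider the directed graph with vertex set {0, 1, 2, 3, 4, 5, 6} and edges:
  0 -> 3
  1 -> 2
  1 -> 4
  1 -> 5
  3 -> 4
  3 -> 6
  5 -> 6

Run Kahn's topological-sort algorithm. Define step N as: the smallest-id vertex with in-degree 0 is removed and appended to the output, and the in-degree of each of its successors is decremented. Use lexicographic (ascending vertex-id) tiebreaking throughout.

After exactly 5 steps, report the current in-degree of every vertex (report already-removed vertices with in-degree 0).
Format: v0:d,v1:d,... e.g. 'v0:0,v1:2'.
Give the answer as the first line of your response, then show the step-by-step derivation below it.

v0:0,v1:0,v2:0,v3:0,v4:0,v5:0,v6:1

step 1: output 0; order=[0]; indeg=(0,0,1,0,2,1,2)
step 2: output 1; order=[0,1]; indeg=(0,0,0,0,1,0,2)
step 3: output 2; order=[0,1,2]; indeg=(0,0,0,0,1,0,2)
step 4: output 3; order=[0,1,2,3]; indeg=(0,0,0,0,0,0,1)
step 5: output 4; order=[0,1,2,3,4]; indeg=(0,0,0,0,0,0,1)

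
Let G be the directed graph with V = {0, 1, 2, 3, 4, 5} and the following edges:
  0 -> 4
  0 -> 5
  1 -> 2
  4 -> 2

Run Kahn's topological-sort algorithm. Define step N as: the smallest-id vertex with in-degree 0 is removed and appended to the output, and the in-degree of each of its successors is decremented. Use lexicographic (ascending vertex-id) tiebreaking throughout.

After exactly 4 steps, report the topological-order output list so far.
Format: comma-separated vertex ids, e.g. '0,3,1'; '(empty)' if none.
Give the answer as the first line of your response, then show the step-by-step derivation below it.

0,1,3,4

step 1: output 0; order=[0]; indeg=(0,0,2,0,0,0)
step 2: output 1; order=[0,1]; indeg=(0,0,1,0,0,0)
step 3: output 3; order=[0,1,3]; indeg=(0,0,1,0,0,0)
step 4: output 4; order=[0,1,3,4]; indeg=(0,0,0,0,0,0)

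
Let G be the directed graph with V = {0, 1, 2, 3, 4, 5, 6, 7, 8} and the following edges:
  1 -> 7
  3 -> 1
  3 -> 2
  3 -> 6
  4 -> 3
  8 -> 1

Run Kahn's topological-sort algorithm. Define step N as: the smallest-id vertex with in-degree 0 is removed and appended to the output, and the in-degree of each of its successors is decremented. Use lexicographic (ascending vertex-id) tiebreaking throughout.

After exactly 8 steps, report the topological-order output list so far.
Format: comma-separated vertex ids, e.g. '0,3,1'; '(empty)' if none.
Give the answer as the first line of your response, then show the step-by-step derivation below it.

0,4,3,2,5,6,8,1

step 1: output 0; order=[0]; indeg=(0,2,1,1,0,0,1,1,0)
step 2: output 4; order=[0,4]; indeg=(0,2,1,0,0,0,1,1,0)
step 3: output 3; order=[0,4,3]; indeg=(0,1,0,0,0,0,0,1,0)
step 4: output 2; order=[0,4,3,2]; indeg=(0,1,0,0,0,0,0,1,0)
step 5: output 5; order=[0,4,3,2,5]; indeg=(0,1,0,0,0,0,0,1,0)
step 6: output 6; order=[0,4,3,2,5,6]; indeg=(0,1,0,0,0,0,0,1,0)
step 7: output 8; order=[0,4,3,2,5,6,8]; indeg=(0,0,0,0,0,0,0,1,0)
step 8: output 1; order=[0,4,3,2,5,6,8,1]; indeg=(0,0,0,0,0,0,0,0,0)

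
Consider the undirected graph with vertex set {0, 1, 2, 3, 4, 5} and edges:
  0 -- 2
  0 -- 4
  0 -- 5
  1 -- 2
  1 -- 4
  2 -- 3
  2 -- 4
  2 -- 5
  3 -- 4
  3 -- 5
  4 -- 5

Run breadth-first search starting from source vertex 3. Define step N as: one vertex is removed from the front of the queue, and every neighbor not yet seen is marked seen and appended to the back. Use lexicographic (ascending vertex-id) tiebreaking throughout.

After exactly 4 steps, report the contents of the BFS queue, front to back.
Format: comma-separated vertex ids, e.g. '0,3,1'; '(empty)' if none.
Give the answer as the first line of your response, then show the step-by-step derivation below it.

0,1

step 1: dequeue 3; queue=[2,4,5]; order=3
step 2: dequeue 2; queue=[4,5,0,1]; order=3,2
step 3: dequeue 4; queue=[5,0,1]; order=3,2,4
step 4: dequeue 5; queue=[0,1]; order=3,2,4,5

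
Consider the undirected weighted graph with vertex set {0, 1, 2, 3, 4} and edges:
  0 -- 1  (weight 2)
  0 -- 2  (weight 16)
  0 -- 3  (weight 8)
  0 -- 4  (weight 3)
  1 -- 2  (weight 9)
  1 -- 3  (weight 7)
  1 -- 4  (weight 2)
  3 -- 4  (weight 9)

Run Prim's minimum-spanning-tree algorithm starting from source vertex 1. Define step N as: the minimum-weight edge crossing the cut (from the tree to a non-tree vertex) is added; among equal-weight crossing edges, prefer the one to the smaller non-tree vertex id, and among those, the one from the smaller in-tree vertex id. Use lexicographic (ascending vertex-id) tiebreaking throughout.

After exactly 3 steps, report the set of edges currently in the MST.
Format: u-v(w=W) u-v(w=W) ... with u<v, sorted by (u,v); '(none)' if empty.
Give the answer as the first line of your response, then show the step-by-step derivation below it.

0-1(w=2) 1-3(w=7) 1-4(w=2)

step 1: add edge 0-1 (w=2); MST = {0-1(w=2)}
step 2: add edge 1-4 (w=2); MST = {0-1(w=2) 1-4(w=2)}
step 3: add edge 1-3 (w=7); MST = {0-1(w=2) 1-3(w=7) 1-4(w=2)}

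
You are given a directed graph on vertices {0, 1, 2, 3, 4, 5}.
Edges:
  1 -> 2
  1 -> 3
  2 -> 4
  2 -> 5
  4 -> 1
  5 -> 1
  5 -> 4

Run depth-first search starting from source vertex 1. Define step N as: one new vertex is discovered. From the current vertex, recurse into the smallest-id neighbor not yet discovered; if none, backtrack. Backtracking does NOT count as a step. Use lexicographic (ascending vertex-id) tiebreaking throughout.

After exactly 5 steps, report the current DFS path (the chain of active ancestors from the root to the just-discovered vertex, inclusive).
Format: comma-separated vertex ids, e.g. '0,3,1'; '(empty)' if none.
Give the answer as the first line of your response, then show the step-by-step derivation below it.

1,3

step 1: discover 1; path=1; order=1
step 2: discover 2; path=1>2; order=1,2
step 3: discover 4; path=1>2>4; order=1,2,4
step 4: discover 5; path=1>2>5; order=1,2,4,5
step 5: discover 3; path=1>3; order=1,2,4,5,3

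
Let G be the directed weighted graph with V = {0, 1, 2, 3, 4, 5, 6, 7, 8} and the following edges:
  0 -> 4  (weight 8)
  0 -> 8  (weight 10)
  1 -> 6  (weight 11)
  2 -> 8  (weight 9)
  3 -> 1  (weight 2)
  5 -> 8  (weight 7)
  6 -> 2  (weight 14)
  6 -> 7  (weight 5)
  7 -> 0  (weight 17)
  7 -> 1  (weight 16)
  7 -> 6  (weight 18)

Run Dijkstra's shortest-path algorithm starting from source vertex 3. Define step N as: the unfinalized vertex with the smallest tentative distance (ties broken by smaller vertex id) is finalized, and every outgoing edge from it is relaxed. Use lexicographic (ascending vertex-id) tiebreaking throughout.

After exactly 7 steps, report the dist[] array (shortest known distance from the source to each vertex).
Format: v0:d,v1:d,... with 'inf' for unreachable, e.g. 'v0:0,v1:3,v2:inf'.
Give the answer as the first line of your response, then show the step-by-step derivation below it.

v0:35,v1:2,v2:27,v3:0,v4:43,v5:inf,v6:13,v7:18,v8:36

step 1: dist = v0:inf,v1:2,v2:inf,v3:0,v4:inf,v5:inf,v6:inf,v7:inf,v8:inf
step 2: dist = v0:inf,v1:2,v2:inf,v3:0,v4:inf,v5:inf,v6:13,v7:inf,v8:inf
step 3: dist = v0:inf,v1:2,v2:27,v3:0,v4:inf,v5:inf,v6:13,v7:18,v8:inf
step 4: dist = v0:35,v1:2,v2:27,v3:0,v4:inf,v5:inf,v6:13,v7:18,v8:inf
step 5: dist = v0:35,v1:2,v2:27,v3:0,v4:inf,v5:inf,v6:13,v7:18,v8:36
step 6: dist = v0:35,v1:2,v2:27,v3:0,v4:43,v5:inf,v6:13,v7:18,v8:36
step 7: dist = v0:35,v1:2,v2:27,v3:0,v4:43,v5:inf,v6:13,v7:18,v8:36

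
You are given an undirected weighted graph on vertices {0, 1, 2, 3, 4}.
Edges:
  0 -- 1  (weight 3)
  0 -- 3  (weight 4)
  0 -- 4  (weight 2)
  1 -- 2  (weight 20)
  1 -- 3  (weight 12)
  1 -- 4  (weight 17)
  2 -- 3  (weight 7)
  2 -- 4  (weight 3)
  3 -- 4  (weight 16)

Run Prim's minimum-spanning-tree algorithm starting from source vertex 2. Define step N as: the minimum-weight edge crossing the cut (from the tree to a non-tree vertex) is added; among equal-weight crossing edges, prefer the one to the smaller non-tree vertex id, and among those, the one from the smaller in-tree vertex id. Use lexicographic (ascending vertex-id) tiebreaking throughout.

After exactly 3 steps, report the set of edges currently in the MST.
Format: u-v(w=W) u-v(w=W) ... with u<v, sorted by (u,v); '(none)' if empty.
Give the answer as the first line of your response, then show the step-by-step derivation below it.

0-1(w=3) 0-4(w=2) 2-4(w=3)

step 1: add edge 2-4 (w=3); MST = {2-4(w=3)}
step 2: add edge 0-4 (w=2); MST = {0-4(w=2) 2-4(w=3)}
step 3: add edge 0-1 (w=3); MST = {0-1(w=3) 0-4(w=2) 2-4(w=3)}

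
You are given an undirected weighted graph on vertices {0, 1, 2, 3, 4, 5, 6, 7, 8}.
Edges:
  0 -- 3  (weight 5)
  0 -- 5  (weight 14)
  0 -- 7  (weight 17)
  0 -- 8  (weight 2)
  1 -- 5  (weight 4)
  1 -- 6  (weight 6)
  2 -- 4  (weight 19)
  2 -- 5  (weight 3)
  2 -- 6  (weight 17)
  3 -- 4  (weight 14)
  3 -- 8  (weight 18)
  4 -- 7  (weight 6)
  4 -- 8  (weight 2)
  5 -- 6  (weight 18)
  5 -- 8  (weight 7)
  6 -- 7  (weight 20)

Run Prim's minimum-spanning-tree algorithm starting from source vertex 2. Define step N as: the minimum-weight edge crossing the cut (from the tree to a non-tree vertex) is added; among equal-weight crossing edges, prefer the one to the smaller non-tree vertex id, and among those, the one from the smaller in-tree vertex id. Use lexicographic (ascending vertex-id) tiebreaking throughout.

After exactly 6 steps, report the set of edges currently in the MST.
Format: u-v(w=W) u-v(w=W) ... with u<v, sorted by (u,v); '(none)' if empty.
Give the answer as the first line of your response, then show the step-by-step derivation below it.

0-8(w=2) 1-5(w=4) 1-6(w=6) 2-5(w=3) 4-8(w=2) 5-8(w=7)

step 1: add edge 2-5 (w=3); MST = {2-5(w=3)}
step 2: add edge 1-5 (w=4); MST = {1-5(w=4) 2-5(w=3)}
step 3: add edge 1-6 (w=6); MST = {1-5(w=4) 1-6(w=6) 2-5(w=3)}
step 4: add edge 5-8 (w=7); MST = {1-5(w=4) 1-6(w=6) 2-5(w=3) 5-8(w=7)}
step 5: add edge 0-8 (w=2); MST = {0-8(w=2) 1-5(w=4) 1-6(w=6) 2-5(w=3) 5-8(w=7)}
step 6: add edge 4-8 (w=2); MST = {0-8(w=2) 1-5(w=4) 1-6(w=6) 2-5(w=3) 4-8(w=2) 5-8(w=7)}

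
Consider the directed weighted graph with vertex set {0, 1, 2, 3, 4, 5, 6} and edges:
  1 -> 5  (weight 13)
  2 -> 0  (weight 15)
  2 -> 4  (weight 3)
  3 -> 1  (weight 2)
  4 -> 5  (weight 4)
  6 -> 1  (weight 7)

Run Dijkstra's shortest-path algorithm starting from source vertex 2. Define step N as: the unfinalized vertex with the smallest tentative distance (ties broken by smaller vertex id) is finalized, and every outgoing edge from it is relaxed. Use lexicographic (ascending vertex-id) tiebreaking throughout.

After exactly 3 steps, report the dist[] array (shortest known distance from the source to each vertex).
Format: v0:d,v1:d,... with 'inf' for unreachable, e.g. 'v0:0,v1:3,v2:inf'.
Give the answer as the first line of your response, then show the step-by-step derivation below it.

v0:15,v1:inf,v2:0,v3:inf,v4:3,v5:7,v6:inf

step 1: dist = v0:15,v1:inf,v2:0,v3:inf,v4:3,v5:inf,v6:inf
step 2: dist = v0:15,v1:inf,v2:0,v3:inf,v4:3,v5:7,v6:inf
step 3: dist = v0:15,v1:inf,v2:0,v3:inf,v4:3,v5:7,v6:inf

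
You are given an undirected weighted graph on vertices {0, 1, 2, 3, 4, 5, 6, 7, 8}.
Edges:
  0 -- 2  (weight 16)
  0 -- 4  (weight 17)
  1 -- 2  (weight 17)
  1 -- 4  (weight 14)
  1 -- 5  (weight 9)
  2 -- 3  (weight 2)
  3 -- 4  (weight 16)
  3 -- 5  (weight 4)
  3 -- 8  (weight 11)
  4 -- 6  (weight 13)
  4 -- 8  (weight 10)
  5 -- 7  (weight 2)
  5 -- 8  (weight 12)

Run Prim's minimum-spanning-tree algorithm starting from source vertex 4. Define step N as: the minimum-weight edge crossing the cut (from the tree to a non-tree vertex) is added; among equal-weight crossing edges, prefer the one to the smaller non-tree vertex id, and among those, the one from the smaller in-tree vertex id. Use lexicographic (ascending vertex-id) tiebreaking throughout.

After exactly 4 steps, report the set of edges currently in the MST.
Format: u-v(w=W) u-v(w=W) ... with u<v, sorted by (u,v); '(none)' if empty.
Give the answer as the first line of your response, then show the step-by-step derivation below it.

2-3(w=2) 3-5(w=4) 3-8(w=11) 4-8(w=10)

step 1: add edge 4-8 (w=10); MST = {4-8(w=10)}
step 2: add edge 3-8 (w=11); MST = {3-8(w=11) 4-8(w=10)}
step 3: add edge 2-3 (w=2); MST = {2-3(w=2) 3-8(w=11) 4-8(w=10)}
step 4: add edge 3-5 (w=4); MST = {2-3(w=2) 3-5(w=4) 3-8(w=11) 4-8(w=10)}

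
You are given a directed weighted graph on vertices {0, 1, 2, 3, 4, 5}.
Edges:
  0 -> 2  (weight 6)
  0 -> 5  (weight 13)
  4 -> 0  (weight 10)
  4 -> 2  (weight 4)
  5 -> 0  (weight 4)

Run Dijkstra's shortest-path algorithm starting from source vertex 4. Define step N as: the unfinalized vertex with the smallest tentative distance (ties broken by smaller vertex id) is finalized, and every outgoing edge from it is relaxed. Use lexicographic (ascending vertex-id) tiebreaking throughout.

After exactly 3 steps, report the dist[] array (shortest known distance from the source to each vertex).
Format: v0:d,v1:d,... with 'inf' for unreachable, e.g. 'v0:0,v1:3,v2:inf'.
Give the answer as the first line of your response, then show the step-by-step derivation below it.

v0:10,v1:inf,v2:4,v3:inf,v4:0,v5:23

step 1: dist = v0:10,v1:inf,v2:4,v3:inf,v4:0,v5:inf
step 2: dist = v0:10,v1:inf,v2:4,v3:inf,v4:0,v5:inf
step 3: dist = v0:10,v1:inf,v2:4,v3:inf,v4:0,v5:23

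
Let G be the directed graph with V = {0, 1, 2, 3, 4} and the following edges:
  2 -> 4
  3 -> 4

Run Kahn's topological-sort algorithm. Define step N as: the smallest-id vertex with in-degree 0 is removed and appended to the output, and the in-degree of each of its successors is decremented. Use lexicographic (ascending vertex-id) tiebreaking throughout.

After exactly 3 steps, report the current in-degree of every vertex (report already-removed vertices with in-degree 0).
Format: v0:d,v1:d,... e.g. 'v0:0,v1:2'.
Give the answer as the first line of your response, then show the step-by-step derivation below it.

v0:0,v1:0,v2:0,v3:0,v4:1

step 1: output 0; order=[0]; indeg=(0,0,0,0,2)
step 2: output 1; order=[0,1]; indeg=(0,0,0,0,2)
step 3: output 2; order=[0,1,2]; indeg=(0,0,0,0,1)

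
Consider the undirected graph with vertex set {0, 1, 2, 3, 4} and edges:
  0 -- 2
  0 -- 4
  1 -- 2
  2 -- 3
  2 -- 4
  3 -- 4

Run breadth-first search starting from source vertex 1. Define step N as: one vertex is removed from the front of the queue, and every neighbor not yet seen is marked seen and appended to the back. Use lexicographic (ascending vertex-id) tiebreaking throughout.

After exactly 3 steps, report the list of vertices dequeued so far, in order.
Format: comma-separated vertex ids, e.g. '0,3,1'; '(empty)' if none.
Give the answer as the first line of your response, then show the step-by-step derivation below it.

1,2,0

step 1: dequeue 1; queue=[2]; order=1
step 2: dequeue 2; queue=[0,3,4]; order=1,2
step 3: dequeue 0; queue=[3,4]; order=1,2,0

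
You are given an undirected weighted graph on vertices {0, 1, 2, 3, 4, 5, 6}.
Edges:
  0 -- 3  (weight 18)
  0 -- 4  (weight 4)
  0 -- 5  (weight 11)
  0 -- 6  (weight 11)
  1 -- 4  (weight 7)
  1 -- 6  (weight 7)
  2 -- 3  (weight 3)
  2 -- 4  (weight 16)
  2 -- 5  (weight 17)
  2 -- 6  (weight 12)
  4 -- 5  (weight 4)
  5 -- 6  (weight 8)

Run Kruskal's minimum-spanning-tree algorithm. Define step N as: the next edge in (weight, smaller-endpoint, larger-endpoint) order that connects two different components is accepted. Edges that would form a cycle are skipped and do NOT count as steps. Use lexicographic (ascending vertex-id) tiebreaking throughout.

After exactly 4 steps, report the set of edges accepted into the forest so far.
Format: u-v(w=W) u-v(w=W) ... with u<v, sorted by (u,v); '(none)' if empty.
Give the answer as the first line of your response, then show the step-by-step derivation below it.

0-4(w=4) 1-4(w=7) 2-3(w=3) 4-5(w=4)

step 1: add edge 2-3 (w=3); MST = {2-3(w=3)}
step 2: add edge 0-4 (w=4); MST = {0-4(w=4) 2-3(w=3)}
step 3: add edge 4-5 (w=4); MST = {0-4(w=4) 2-3(w=3) 4-5(w=4)}
step 4: add edge 1-4 (w=7); MST = {0-4(w=4) 1-4(w=7) 2-3(w=3) 4-5(w=4)}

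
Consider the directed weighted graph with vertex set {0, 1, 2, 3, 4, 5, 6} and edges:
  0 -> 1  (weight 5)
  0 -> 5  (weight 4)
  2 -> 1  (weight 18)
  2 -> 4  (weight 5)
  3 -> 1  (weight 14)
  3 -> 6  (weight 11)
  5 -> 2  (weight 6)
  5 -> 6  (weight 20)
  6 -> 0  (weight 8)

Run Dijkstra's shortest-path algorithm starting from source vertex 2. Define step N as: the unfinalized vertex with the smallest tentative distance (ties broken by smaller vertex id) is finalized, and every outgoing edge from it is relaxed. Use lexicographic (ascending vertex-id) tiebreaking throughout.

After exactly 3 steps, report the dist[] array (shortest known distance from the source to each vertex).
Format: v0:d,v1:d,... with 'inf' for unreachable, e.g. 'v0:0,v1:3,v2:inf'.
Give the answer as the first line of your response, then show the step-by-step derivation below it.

v0:inf,v1:18,v2:0,v3:inf,v4:5,v5:inf,v6:inf

step 1: dist = v0:inf,v1:18,v2:0,v3:inf,v4:5,v5:inf,v6:inf
step 2: dist = v0:inf,v1:18,v2:0,v3:inf,v4:5,v5:inf,v6:inf
step 3: dist = v0:inf,v1:18,v2:0,v3:inf,v4:5,v5:inf,v6:inf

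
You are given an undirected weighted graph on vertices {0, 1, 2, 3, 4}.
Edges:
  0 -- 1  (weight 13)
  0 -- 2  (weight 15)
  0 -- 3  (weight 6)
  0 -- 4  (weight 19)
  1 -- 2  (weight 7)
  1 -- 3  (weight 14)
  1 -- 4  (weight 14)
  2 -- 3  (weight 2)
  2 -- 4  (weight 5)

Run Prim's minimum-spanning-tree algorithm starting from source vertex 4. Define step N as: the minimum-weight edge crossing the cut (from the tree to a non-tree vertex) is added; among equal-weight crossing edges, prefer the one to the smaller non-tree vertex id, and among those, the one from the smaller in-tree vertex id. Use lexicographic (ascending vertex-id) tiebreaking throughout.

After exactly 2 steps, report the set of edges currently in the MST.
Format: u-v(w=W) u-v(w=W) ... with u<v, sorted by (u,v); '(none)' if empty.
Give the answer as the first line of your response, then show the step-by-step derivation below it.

2-3(w=2) 2-4(w=5)

step 1: add edge 2-4 (w=5); MST = {2-4(w=5)}
step 2: add edge 2-3 (w=2); MST = {2-3(w=2) 2-4(w=5)}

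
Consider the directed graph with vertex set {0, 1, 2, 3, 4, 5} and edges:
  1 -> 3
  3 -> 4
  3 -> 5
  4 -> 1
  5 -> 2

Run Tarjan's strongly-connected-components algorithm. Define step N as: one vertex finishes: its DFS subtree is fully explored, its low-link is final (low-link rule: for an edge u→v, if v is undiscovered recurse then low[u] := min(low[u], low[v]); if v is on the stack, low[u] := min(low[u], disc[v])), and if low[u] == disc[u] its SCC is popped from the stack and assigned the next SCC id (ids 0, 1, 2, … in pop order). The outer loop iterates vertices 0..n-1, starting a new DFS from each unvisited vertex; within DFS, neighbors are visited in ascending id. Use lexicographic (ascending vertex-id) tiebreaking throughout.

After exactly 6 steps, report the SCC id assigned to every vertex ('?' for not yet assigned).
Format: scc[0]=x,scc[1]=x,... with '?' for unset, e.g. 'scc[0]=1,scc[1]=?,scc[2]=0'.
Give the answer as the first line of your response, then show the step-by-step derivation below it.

scc[0]=0,scc[1]=3,scc[2]=1,scc[3]=3,scc[4]=3,scc[5]=2

step 1: low=(low[0]=0,low[1]=?,low[2]=?,low[3]=?,low[4]=?,low[5]=?); scc=(scc[0]=0,scc[1]=?,scc[2]=?,scc[3]=?,scc[4]=?,scc[5]=?)
step 2: low=(low[0]=0,low[1]=1,low[2]=?,low[3]=2,low[4]=1,low[5]=?); scc=(scc[0]=0,scc[1]=?,scc[2]=?,scc[3]=?,scc[4]=?,scc[5]=?)
step 3: low=(low[0]=0,low[1]=1,low[2]=5,low[3]=1,low[4]=1,low[5]=4); scc=(scc[0]=0,scc[1]=?,scc[2]=1,scc[3]=?,scc[4]=?,scc[5]=?)
step 4: low=(low[0]=0,low[1]=1,low[2]=5,low[3]=1,low[4]=1,low[5]=4); scc=(scc[0]=0,scc[1]=?,scc[2]=1,scc[3]=?,scc[4]=?,scc[5]=2)
step 5: low=(low[0]=0,low[1]=1,low[2]=5,low[3]=1,low[4]=1,low[5]=4); scc=(scc[0]=0,scc[1]=?,scc[2]=1,scc[3]=?,scc[4]=?,scc[5]=2)
step 6: low=(low[0]=0,low[1]=1,low[2]=5,low[3]=1,low[4]=1,low[5]=4); scc=(scc[0]=0,scc[1]=3,scc[2]=1,scc[3]=3,scc[4]=3,scc[5]=2)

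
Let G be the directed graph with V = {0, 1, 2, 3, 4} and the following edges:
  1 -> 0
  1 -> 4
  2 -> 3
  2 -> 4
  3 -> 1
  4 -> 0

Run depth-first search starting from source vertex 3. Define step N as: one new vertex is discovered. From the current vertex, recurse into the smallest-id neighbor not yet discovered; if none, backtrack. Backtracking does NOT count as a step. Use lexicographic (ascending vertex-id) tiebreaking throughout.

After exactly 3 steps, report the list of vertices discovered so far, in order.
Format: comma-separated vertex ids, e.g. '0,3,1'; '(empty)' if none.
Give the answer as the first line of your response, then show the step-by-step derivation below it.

3,1,0

step 1: discover 3; path=3; order=3
step 2: discover 1; path=3>1; order=3,1
step 3: discover 0; path=3>1>0; order=3,1,0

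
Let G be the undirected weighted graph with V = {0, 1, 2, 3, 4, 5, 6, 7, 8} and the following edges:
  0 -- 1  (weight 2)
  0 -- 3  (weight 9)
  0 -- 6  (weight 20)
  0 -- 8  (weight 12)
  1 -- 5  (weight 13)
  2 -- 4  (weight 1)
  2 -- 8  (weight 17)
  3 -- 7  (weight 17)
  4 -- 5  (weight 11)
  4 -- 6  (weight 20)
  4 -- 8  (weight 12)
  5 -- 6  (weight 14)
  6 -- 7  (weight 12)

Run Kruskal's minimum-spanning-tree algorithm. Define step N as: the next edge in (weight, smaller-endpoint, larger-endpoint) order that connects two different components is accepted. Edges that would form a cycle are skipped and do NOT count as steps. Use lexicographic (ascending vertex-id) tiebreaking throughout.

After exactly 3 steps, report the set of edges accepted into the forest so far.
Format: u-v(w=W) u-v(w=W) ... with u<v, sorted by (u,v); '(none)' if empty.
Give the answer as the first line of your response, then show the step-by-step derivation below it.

0-1(w=2) 0-3(w=9) 2-4(w=1)

step 1: add edge 2-4 (w=1); MST = {2-4(w=1)}
step 2: add edge 0-1 (w=2); MST = {0-1(w=2) 2-4(w=1)}
step 3: add edge 0-3 (w=9); MST = {0-1(w=2) 0-3(w=9) 2-4(w=1)}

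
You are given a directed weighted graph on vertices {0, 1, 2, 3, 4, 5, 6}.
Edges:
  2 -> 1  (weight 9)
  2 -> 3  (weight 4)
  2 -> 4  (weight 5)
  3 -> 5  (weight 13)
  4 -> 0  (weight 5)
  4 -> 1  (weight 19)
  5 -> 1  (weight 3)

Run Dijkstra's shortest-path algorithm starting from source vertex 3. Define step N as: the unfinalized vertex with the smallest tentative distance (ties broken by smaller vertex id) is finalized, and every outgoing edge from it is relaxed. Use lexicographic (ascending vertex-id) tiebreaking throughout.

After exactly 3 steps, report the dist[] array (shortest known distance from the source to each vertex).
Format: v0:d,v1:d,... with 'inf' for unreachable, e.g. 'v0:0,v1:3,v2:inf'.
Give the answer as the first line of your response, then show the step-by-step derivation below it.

v0:inf,v1:16,v2:inf,v3:0,v4:inf,v5:13,v6:inf

step 1: dist = v0:inf,v1:inf,v2:inf,v3:0,v4:inf,v5:13,v6:inf
step 2: dist = v0:inf,v1:16,v2:inf,v3:0,v4:inf,v5:13,v6:inf
step 3: dist = v0:inf,v1:16,v2:inf,v3:0,v4:inf,v5:13,v6:inf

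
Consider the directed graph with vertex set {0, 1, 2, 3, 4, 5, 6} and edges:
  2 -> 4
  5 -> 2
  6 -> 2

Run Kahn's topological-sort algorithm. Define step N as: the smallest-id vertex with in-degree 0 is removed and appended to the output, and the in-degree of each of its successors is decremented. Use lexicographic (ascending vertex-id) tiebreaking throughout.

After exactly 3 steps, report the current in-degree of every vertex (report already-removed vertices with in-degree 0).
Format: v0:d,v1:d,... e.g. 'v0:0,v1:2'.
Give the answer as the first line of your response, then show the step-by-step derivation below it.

v0:0,v1:0,v2:2,v3:0,v4:1,v5:0,v6:0

step 1: output 0; order=[0]; indeg=(0,0,2,0,1,0,0)
step 2: output 1; order=[0,1]; indeg=(0,0,2,0,1,0,0)
step 3: output 3; order=[0,1,3]; indeg=(0,0,2,0,1,0,0)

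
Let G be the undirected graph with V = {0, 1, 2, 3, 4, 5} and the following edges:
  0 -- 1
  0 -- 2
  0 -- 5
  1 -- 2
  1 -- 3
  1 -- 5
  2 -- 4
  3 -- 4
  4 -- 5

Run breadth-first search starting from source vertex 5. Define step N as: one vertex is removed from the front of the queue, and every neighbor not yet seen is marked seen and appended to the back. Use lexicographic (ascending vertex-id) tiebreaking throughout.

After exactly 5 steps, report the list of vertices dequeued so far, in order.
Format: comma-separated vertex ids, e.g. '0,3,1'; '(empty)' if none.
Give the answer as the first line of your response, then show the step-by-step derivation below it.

5,0,1,4,2

step 1: dequeue 5; queue=[0,1,4]; order=5
step 2: dequeue 0; queue=[1,4,2]; order=5,0
step 3: dequeue 1; queue=[4,2,3]; order=5,0,1
step 4: dequeue 4; queue=[2,3]; order=5,0,1,4
step 5: dequeue 2; queue=[3]; order=5,0,1,4,2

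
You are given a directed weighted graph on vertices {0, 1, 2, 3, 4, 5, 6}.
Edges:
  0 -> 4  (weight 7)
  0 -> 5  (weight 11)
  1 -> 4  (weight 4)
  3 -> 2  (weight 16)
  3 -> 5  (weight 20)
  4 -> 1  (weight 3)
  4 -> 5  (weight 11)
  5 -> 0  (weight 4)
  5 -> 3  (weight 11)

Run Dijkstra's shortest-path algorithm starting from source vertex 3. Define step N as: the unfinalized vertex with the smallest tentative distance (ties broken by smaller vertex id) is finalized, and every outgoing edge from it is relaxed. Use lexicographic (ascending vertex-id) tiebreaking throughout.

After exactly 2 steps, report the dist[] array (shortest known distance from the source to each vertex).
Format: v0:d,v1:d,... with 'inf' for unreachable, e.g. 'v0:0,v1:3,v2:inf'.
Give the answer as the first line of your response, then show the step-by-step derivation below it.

v0:inf,v1:inf,v2:16,v3:0,v4:inf,v5:20,v6:inf

step 1: dist = v0:inf,v1:inf,v2:16,v3:0,v4:inf,v5:20,v6:inf
step 2: dist = v0:inf,v1:inf,v2:16,v3:0,v4:inf,v5:20,v6:inf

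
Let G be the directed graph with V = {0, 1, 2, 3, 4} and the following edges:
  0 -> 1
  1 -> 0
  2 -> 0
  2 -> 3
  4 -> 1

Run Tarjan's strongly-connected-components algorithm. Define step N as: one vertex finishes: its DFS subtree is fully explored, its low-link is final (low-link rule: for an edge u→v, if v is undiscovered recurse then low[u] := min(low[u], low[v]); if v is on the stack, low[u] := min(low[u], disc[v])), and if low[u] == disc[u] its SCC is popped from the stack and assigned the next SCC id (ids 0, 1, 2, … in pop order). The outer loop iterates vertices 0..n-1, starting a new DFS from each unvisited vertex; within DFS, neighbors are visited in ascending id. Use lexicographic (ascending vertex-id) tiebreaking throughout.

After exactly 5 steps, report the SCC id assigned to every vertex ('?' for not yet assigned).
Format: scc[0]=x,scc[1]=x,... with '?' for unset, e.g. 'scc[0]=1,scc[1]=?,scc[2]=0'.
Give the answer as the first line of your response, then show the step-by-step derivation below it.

scc[0]=0,scc[1]=0,scc[2]=2,scc[3]=1,scc[4]=3

step 1: low=(low[0]=0,low[1]=0,low[2]=?,low[3]=?,low[4]=?); scc=(scc[0]=?,scc[1]=?,scc[2]=?,scc[3]=?,scc[4]=?)
step 2: low=(low[0]=0,low[1]=0,low[2]=?,low[3]=?,low[4]=?); scc=(scc[0]=0,scc[1]=0,scc[2]=?,scc[3]=?,scc[4]=?)
step 3: low=(low[0]=0,low[1]=0,low[2]=2,low[3]=3,low[4]=?); scc=(scc[0]=0,scc[1]=0,scc[2]=?,scc[3]=1,scc[4]=?)
step 4: low=(low[0]=0,low[1]=0,low[2]=2,low[3]=3,low[4]=?); scc=(scc[0]=0,scc[1]=0,scc[2]=2,scc[3]=1,scc[4]=?)
step 5: low=(low[0]=0,low[1]=0,low[2]=2,low[3]=3,low[4]=4); scc=(scc[0]=0,scc[1]=0,scc[2]=2,scc[3]=1,scc[4]=3)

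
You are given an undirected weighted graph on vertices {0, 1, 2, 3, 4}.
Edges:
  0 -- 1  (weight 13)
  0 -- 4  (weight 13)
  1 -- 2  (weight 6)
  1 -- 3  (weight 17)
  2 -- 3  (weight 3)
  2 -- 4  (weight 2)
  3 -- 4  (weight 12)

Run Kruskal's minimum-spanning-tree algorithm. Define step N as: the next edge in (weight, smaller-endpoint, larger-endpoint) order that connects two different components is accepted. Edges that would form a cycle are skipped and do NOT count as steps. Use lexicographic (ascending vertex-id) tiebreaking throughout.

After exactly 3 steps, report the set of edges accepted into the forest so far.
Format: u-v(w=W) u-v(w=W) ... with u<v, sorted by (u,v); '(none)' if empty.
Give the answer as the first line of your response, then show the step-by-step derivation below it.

1-2(w=6) 2-3(w=3) 2-4(w=2)

step 1: add edge 2-4 (w=2); MST = {2-4(w=2)}
step 2: add edge 2-3 (w=3); MST = {2-3(w=3) 2-4(w=2)}
step 3: add edge 1-2 (w=6); MST = {1-2(w=6) 2-3(w=3) 2-4(w=2)}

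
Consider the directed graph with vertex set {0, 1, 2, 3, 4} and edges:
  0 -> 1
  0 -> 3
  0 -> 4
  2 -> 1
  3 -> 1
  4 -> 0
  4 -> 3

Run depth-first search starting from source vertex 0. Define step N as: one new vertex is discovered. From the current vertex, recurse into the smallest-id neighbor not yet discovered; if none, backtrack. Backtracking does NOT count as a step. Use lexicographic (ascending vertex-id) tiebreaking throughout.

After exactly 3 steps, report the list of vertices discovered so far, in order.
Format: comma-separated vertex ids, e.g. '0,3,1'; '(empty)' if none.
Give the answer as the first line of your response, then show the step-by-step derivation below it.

0,1,3

step 1: discover 0; path=0; order=0
step 2: discover 1; path=0>1; order=0,1
step 3: discover 3; path=0>3; order=0,1,3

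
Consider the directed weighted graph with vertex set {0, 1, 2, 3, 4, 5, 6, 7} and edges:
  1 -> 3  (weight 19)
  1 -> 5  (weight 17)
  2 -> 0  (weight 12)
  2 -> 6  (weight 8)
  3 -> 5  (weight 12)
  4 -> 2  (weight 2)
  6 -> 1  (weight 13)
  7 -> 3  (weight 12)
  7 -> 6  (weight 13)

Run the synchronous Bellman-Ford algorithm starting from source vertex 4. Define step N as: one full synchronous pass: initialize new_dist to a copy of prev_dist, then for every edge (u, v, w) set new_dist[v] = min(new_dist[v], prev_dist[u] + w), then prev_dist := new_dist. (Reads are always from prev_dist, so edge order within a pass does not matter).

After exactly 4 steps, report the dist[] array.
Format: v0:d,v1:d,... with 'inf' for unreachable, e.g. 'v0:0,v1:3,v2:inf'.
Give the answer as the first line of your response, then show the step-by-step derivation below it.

v0:14,v1:23,v2:2,v3:42,v4:0,v5:40,v6:10,v7:inf

step 1: dist = v0:inf,v1:inf,v2:2,v3:inf,v4:0,v5:inf,v6:inf,v7:inf
step 2: dist = v0:14,v1:inf,v2:2,v3:inf,v4:0,v5:inf,v6:10,v7:inf
step 3: dist = v0:14,v1:23,v2:2,v3:inf,v4:0,v5:inf,v6:10,v7:inf
step 4: dist = v0:14,v1:23,v2:2,v3:42,v4:0,v5:40,v6:10,v7:inf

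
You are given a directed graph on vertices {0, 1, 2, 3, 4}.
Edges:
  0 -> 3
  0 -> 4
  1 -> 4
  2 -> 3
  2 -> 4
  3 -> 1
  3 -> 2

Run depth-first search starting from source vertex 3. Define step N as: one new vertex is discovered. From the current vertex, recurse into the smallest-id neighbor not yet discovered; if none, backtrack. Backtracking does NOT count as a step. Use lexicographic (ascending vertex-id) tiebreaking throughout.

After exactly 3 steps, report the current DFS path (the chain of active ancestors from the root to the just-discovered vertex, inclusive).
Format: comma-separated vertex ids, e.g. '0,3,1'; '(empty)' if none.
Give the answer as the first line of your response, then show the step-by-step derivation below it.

3,1,4

step 1: discover 3; path=3; order=3
step 2: discover 1; path=3>1; order=3,1
step 3: discover 4; path=3>1>4; order=3,1,4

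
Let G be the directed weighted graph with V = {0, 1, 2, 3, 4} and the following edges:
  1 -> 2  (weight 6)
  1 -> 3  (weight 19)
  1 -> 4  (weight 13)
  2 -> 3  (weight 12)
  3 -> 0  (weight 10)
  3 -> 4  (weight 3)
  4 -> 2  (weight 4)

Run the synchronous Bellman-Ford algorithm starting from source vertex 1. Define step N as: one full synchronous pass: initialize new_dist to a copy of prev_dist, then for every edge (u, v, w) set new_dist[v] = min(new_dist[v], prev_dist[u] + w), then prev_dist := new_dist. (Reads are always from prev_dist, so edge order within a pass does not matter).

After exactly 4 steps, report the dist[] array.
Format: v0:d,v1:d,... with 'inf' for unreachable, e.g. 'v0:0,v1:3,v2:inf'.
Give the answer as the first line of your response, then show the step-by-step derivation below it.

v0:28,v1:0,v2:6,v3:18,v4:13

step 1: dist = v0:inf,v1:0,v2:6,v3:19,v4:13
step 2: dist = v0:29,v1:0,v2:6,v3:18,v4:13
step 3: dist = v0:28,v1:0,v2:6,v3:18,v4:13
step 4: dist = v0:28,v1:0,v2:6,v3:18,v4:13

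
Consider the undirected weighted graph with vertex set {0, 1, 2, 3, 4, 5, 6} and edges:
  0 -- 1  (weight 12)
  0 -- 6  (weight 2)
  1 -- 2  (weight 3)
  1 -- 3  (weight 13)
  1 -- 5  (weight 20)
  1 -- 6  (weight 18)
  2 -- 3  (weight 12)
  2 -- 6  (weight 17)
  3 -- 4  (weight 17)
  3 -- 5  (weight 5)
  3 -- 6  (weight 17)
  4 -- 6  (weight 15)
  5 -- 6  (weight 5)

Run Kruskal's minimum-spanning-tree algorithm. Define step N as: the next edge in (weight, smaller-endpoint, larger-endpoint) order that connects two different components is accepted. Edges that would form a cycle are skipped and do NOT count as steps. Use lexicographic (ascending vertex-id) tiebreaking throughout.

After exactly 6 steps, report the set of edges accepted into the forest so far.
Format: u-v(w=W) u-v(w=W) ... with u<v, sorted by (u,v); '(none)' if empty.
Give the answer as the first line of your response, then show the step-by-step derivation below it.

0-1(w=12) 0-6(w=2) 1-2(w=3) 3-5(w=5) 4-6(w=15) 5-6(w=5)

step 1: add edge 0-6 (w=2); MST = {0-6(w=2)}
step 2: add edge 1-2 (w=3); MST = {0-6(w=2) 1-2(w=3)}
step 3: add edge 3-5 (w=5); MST = {0-6(w=2) 1-2(w=3) 3-5(w=5)}
step 4: add edge 5-6 (w=5); MST = {0-6(w=2) 1-2(w=3) 3-5(w=5) 5-6(w=5)}
step 5: add edge 0-1 (w=12); MST = {0-1(w=12) 0-6(w=2) 1-2(w=3) 3-5(w=5) 5-6(w=5)}
step 6: add edge 4-6 (w=15); MST = {0-1(w=12) 0-6(w=2) 1-2(w=3) 3-5(w=5) 4-6(w=15) 5-6(w=5)}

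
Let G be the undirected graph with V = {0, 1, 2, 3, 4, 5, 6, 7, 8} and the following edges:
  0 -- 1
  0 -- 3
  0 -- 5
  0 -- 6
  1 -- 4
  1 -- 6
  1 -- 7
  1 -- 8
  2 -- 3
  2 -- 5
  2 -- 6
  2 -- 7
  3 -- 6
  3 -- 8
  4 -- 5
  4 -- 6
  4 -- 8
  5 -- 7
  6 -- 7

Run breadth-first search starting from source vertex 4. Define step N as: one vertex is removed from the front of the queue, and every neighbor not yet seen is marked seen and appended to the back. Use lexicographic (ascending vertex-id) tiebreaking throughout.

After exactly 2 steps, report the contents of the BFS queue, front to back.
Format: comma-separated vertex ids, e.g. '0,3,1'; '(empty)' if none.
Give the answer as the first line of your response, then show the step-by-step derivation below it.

5,6,8,0,7

step 1: dequeue 4; queue=[1,5,6,8]; order=4
step 2: dequeue 1; queue=[5,6,8,0,7]; order=4,1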